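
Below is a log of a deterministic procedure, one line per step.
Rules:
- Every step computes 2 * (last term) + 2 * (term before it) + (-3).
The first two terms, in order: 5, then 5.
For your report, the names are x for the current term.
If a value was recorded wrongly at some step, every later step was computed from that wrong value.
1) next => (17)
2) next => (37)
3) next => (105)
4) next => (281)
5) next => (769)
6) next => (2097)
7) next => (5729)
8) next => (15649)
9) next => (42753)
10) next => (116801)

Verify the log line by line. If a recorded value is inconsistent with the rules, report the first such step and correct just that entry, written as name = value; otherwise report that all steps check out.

step 2, x = 41

Recomputing the run from the initial state:
step 1: x = 17
step 2: x = 41
step 3: x = 113
step 4: x = 305
step 5: x = 833
step 6: x = 2273
step 7: x = 6209
step 8: x = 16961
step 9: x = 46337
step 10: x = 126593
The first disagreement with the log is at step 2, where the value should be x = 41.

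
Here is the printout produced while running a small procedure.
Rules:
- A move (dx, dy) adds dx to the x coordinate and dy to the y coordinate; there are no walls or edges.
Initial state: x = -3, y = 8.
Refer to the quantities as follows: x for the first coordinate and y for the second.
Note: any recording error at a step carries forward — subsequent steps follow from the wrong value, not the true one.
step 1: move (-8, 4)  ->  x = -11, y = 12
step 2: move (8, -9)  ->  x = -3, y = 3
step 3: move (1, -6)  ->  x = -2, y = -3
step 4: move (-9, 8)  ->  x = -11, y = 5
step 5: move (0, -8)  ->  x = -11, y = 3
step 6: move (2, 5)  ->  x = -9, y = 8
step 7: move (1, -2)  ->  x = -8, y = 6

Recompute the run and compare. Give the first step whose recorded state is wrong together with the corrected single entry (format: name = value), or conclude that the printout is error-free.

Recomputing the run from the initial state:
step 1: x = -11, y = 12
step 2: x = -3, y = 3
step 3: x = -2, y = -3
step 4: x = -11, y = 5
step 5: x = -11, y = -3
step 6: x = -9, y = 2
step 7: x = -8, y = 0
The first disagreement with the printout is at step 5, where the value should be y = -3.

step 5, y = -3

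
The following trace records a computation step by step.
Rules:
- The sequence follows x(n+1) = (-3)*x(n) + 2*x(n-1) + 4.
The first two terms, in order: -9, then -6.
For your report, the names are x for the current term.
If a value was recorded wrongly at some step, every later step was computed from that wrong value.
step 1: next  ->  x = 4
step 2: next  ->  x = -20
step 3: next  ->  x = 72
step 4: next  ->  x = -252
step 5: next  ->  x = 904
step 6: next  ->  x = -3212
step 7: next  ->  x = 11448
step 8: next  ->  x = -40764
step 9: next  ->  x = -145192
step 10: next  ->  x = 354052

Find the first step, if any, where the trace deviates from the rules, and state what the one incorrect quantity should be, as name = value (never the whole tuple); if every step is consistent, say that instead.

step 1: x = -3*(-6) + (2)*(-9) + (4) = 4 -> consistent with the trace
step 2: x = -3*(4) + (2)*(-6) + (4) = -20 -> agrees with the trace
step 3: x = -3*(-20) + (2)*(4) + (4) = 72 -> same as recorded
step 4: x = -3*(72) + (2)*(-20) + (4) = -252 -> consistent with the trace
step 5: x = -3*(-252) + (2)*(72) + (4) = 904 -> matches
step 6: x = -3*(904) + (2)*(-252) + (4) = -3212 -> no discrepancy
step 7: x = -3*(-3212) + (2)*(904) + (4) = 11448 -> no discrepancy
step 8: x = -3*(11448) + (2)*(-3212) + (4) = -40764 -> same as recorded
step 9: x = -3*(-40764) + (2)*(11448) + (4) = 145192 -> the trace disagrees here
The earliest wrong entry is at step 9: it should read x = 145192.

step 9, x = 145192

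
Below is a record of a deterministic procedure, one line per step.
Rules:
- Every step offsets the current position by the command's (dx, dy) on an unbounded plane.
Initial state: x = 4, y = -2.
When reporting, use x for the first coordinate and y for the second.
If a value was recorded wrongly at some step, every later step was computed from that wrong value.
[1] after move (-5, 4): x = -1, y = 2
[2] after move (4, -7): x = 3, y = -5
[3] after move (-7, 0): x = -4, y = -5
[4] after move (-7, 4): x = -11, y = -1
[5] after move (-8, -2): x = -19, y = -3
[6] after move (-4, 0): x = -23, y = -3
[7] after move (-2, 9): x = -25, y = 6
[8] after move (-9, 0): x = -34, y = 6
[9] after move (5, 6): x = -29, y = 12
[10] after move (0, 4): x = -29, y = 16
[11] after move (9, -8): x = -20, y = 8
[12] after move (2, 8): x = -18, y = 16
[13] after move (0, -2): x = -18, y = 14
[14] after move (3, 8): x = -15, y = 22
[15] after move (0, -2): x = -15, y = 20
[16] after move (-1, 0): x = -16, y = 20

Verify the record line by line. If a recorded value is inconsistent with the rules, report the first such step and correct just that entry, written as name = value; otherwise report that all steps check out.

Step 1: x = 4 + (-5) = -1, y = -2 + (4) = 2 — confirmed correct.
Step 2: x = -1 + (4) = 3, y = 2 + (-7) = -5 — no discrepancy.
Step 3: x = 3 + (-7) = -4, y = -5 + (0) = -5 — in agreement.
Step 4: x = -4 + (-7) = -11, y = -5 + (4) = -1 — in agreement.
Step 5: x = -11 + (-8) = -19, y = -1 + (-2) = -3 — exactly as logged.
Step 6: x = -19 + (-4) = -23, y = -3 + (0) = -3 — same as recorded.
Step 7: x = -23 + (-2) = -25, y = -3 + (9) = 6 — verified.
Step 8: x = -25 + (-9) = -34, y = 6 + (0) = 6 — same as recorded.
Step 9: x = -34 + (5) = -29, y = 6 + (6) = 12 — agrees with the record.
Step 10: x = -29 + (0) = -29, y = 12 + (4) = 16 — same as recorded.
Step 11: x = -29 + (9) = -20, y = 16 + (-8) = 8 — in agreement.
Step 12: x = -20 + (2) = -18, y = 8 + (8) = 16 — checks out.
Step 13: x = -18 + (0) = -18, y = 16 + (-2) = 14 — consistent with the record.
Step 14: x = -18 + (3) = -15, y = 14 + (8) = 22 — same as recorded.
Step 15: x = -15 + (0) = -15, y = 22 + (-2) = 20 — exactly as logged.
Step 16: x = -15 + (-1) = -16, y = 20 + (0) = 20 — checks out.
Each recorded entry agrees with the recomputation.

no error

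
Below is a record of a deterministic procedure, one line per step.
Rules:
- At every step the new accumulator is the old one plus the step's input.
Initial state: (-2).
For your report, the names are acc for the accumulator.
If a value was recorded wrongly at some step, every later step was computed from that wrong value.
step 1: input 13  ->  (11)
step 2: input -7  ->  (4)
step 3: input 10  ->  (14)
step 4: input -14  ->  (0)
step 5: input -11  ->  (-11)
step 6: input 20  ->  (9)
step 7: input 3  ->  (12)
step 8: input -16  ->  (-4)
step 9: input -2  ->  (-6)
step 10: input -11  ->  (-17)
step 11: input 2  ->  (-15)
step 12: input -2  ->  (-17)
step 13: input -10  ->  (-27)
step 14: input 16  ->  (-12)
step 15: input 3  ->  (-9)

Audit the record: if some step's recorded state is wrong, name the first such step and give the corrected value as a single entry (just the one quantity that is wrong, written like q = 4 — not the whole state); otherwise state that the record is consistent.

step 14, acc = -11

Step 1: acc = -2 + 13 = 11 — exactly as logged.
Step 2: acc = 11 + -7 = 4 — verified.
Step 3: acc = 4 + 10 = 14 — agrees with the record.
Step 4: acc = 14 + -14 = 0 — verified.
Step 5: acc = 0 + -11 = -11 — consistent with the record.
Step 6: acc = -11 + 20 = 9 — verified.
Step 7: acc = 9 + 3 = 12 — confirmed correct.
Step 8: acc = 12 + -16 = -4 — checks out.
Step 9: acc = -4 + -2 = -6 — agrees with the record.
Step 10: acc = -6 + -11 = -17 — confirmed correct.
Step 11: acc = -17 + 2 = -15 — verified.
Step 12: acc = -15 + -2 = -17 — no discrepancy.
Step 13: acc = -17 + -10 = -27 — exactly as logged.
Step 14: acc = -27 + 16 = -11 — not what was recorded.
Step 14 is the first one off; corrected, acc = -11.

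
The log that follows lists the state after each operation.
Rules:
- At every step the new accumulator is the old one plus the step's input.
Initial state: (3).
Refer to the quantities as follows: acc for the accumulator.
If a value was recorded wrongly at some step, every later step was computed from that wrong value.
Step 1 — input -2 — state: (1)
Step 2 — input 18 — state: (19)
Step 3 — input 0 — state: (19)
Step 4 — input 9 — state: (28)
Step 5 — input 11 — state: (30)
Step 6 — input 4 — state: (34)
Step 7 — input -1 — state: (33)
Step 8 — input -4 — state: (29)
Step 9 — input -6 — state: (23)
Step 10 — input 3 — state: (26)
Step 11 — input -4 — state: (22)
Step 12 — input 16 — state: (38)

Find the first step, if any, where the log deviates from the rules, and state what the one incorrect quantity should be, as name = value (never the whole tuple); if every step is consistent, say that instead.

Step 1: acc = 3 + -2 = 1 — checks out.
Step 2: acc = 1 + 18 = 19 — exactly as logged.
Step 3: acc = 19 + 0 = 19 — in agreement.
Step 4: acc = 19 + 9 = 28 — exactly as logged.
Step 5: acc = 28 + 11 = 39 — the log disagrees here.
First deviation found at step 5; the corrected entry is acc = 39.

step 5, acc = 39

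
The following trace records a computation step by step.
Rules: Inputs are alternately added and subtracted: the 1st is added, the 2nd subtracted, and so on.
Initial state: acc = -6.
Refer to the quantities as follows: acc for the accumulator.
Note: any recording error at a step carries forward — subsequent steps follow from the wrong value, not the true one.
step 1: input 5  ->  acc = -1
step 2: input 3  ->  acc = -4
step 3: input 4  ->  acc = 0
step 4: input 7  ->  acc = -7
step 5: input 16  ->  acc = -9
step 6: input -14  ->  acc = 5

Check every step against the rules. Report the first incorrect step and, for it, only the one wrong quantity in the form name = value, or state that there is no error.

step 1: acc = -6 + 5 = -1 -> same as recorded
step 2: acc = -1 - 3 = -4 -> confirmed correct
step 3: acc = -4 + 4 = 0 -> checks out
step 4: acc = 0 - 7 = -7 -> exactly as logged
step 5: acc = -7 + 16 = 9 -> the trace has a different value
The audit stops at step 5: the recorded entry is wrong and should be acc = 9.

step 5, acc = 9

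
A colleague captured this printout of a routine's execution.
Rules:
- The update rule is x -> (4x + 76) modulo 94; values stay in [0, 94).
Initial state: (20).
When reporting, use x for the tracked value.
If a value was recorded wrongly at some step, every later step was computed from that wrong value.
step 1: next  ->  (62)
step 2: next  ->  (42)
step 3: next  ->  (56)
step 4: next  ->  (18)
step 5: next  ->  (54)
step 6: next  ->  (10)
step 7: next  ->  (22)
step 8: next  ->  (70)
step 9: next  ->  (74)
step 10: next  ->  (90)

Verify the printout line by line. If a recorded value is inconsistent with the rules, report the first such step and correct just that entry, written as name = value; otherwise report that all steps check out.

no error

step 1: x = (4*20 + 76) mod 94 = 62 -> exactly as logged
step 2: x = (4*62 + 76) mod 94 = 42 -> same as recorded
step 3: x = (4*42 + 76) mod 94 = 56 -> no discrepancy
step 4: x = (4*56 + 76) mod 94 = 18 -> no discrepancy
step 5: x = (4*18 + 76) mod 94 = 54 -> agrees with the printout
step 6: x = (4*54 + 76) mod 94 = 10 -> verified
step 7: x = (4*10 + 76) mod 94 = 22 -> same as recorded
step 8: x = (4*22 + 76) mod 94 = 70 -> checks out
step 9: x = (4*70 + 76) mod 94 = 74 -> no discrepancy
step 10: x = (4*74 + 76) mod 94 = 90 -> matches
Each recorded entry agrees with the recomputation.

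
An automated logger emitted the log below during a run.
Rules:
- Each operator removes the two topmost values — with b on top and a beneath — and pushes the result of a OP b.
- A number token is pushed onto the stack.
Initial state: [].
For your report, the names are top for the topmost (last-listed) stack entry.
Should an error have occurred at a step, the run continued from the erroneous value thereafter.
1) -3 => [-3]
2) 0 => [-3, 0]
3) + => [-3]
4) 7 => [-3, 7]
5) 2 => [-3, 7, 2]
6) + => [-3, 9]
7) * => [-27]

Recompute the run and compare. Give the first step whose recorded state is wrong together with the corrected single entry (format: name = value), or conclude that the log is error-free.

no error

Recomputing the run from the initial state:
step 1: [-3]
step 2: [-3, 0]
step 3: [-3]
step 4: [-3, 7]
step 5: [-3, 7, 2]
step 6: [-3, 9]
step 7: [-27]
This matches the log at every step.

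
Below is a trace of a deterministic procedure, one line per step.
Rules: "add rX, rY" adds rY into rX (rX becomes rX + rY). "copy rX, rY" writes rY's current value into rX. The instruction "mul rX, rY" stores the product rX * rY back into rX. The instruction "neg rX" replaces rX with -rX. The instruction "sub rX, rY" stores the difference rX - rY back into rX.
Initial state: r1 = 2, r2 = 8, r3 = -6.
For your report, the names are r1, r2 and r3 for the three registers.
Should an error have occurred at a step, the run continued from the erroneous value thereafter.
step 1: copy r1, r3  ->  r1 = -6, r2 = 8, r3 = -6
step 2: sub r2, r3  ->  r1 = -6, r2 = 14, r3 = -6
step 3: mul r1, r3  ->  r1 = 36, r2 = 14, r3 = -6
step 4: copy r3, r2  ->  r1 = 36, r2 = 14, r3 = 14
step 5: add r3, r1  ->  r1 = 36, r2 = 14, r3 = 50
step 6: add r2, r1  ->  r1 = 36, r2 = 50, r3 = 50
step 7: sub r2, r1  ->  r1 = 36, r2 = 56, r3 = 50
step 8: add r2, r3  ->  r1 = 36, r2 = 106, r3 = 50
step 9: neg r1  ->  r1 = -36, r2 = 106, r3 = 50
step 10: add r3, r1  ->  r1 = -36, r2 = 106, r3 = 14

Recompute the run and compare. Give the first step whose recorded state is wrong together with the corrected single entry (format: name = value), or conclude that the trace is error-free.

step 1: r1 = -6 -> exactly as logged
step 2: r2 = 8 - -6 = 14 -> same as recorded
step 3: r1 = -6 * -6 = 36 -> exactly as logged
step 4: r3 = 14 -> same as recorded
step 5: r3 = 14 + 36 = 50 -> matches
step 6: r2 = 14 + 36 = 50 -> exactly as logged
step 7: r2 = 50 - 36 = 14 -> the recorded entry deviates here
So the first discrepancy is step 7, where the right value is r2 = 14.

step 7, r2 = 14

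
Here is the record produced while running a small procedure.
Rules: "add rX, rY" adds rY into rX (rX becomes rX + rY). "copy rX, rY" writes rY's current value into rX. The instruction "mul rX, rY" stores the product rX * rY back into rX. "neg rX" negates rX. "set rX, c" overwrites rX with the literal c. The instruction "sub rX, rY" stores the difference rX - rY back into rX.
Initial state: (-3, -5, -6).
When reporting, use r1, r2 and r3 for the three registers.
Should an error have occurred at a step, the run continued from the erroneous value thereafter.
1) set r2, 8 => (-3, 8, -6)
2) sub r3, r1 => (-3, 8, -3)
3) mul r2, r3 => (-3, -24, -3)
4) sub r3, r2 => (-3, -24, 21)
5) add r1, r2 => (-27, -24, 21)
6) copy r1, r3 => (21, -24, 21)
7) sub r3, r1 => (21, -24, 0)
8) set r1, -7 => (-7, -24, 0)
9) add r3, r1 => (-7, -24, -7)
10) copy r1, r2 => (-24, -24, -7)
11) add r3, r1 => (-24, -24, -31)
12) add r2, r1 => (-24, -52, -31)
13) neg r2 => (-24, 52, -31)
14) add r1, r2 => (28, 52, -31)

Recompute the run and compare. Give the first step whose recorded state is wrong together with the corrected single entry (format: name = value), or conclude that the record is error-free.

Recomputing the run from the initial state:
step 1: r1 = -3, r2 = 8, r3 = -6
step 2: r1 = -3, r2 = 8, r3 = -3
step 3: r1 = -3, r2 = -24, r3 = -3
step 4: r1 = -3, r2 = -24, r3 = 21
step 5: r1 = -27, r2 = -24, r3 = 21
step 6: r1 = 21, r2 = -24, r3 = 21
step 7: r1 = 21, r2 = -24, r3 = 0
step 8: r1 = -7, r2 = -24, r3 = 0
step 9: r1 = -7, r2 = -24, r3 = -7
step 10: r1 = -24, r2 = -24, r3 = -7
step 11: r1 = -24, r2 = -24, r3 = -31
step 12: r1 = -24, r2 = -48, r3 = -31
step 13: r1 = -24, r2 = 48, r3 = -31
step 14: r1 = 24, r2 = 48, r3 = -31
The first disagreement with the record is at step 12, where the value should be r2 = -48.

step 12, r2 = -48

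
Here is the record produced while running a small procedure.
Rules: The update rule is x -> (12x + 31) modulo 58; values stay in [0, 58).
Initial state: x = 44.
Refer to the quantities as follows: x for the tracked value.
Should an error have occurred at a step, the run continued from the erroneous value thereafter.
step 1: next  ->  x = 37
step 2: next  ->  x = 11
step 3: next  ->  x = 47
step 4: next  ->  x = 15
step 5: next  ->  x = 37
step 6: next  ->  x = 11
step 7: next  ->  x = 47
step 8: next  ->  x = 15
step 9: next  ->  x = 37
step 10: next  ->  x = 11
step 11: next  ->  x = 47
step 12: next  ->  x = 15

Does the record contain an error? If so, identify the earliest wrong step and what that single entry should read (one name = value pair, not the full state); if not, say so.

Recomputing the run from the initial state:
step 1: x = 37
step 2: x = 11
step 3: x = 47
step 4: x = 15
step 5: x = 37
step 6: x = 11
step 7: x = 47
step 8: x = 15
step 9: x = 37
step 10: x = 11
step 11: x = 47
step 12: x = 15
This matches the record at every step.

no error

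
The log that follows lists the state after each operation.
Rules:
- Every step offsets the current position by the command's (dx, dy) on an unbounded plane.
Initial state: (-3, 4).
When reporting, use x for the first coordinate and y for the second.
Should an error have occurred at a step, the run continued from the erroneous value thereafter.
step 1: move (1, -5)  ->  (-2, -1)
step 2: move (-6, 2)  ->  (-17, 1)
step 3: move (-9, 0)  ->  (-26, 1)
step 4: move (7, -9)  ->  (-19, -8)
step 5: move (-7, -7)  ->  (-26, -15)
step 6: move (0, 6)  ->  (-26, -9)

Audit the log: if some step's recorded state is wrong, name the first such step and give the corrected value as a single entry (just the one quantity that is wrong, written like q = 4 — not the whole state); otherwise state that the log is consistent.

step 2, x = -8

Recomputing the run from the initial state:
step 1: x = -2, y = -1
step 2: x = -8, y = 1
step 3: x = -17, y = 1
step 4: x = -10, y = -8
step 5: x = -17, y = -15
step 6: x = -17, y = -9
The first disagreement with the log is at step 2, where the value should be x = -8.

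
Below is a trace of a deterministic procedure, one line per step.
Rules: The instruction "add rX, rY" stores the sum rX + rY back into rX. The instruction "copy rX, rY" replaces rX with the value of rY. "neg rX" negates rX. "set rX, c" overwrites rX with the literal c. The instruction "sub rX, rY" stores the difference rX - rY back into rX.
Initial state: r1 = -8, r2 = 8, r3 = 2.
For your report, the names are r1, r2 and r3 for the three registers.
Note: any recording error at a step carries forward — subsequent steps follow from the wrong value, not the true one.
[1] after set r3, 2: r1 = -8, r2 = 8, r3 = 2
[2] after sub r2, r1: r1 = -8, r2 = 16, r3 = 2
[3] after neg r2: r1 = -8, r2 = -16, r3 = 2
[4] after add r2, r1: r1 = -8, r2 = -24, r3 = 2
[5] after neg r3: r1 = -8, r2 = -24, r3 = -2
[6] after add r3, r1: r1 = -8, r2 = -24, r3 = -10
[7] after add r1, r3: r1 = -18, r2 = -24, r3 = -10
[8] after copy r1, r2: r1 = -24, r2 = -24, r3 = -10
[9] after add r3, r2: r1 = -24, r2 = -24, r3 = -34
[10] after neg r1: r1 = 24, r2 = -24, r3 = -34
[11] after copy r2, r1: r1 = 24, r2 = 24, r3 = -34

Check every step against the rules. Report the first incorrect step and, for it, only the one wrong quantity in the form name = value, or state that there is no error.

no error

Step 1: r3 = 2 — in agreement.
Step 2: r2 = 8 - -8 = 16 — checks out.
Step 3: r2 = -(16) = -16 — consistent with the trace.
Step 4: r2 = -16 + -8 = -24 — verified.
Step 5: r3 = -(2) = -2 — exactly as logged.
Step 6: r3 = -2 + -8 = -10 — agrees with the trace.
Step 7: r1 = -8 + -10 = -18 — same as recorded.
Step 8: r1 = -24 — consistent with the trace.
Step 9: r3 = -10 + -24 = -34 — in agreement.
Step 10: r1 = -(-24) = 24 — agrees with the trace.
Step 11: r2 = 24 — verified.
All steps check out; nothing to correct.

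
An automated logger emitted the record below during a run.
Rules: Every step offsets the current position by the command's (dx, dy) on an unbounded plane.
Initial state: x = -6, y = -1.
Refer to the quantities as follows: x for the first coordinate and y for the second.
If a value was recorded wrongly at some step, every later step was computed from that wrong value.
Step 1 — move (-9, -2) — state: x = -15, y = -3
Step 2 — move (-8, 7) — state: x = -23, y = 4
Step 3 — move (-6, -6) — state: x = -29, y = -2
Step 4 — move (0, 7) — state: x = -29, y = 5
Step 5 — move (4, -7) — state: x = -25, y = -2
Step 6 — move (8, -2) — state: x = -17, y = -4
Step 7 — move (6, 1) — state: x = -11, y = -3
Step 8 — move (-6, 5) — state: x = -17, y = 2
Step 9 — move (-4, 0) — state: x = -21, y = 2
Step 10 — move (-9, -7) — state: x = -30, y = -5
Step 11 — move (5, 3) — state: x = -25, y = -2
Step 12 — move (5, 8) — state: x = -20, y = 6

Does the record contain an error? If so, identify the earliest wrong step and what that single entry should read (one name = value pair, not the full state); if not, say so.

Recomputing the run from the initial state:
step 1: x = -15, y = -3
step 2: x = -23, y = 4
step 3: x = -29, y = -2
step 4: x = -29, y = 5
step 5: x = -25, y = -2
step 6: x = -17, y = -4
step 7: x = -11, y = -3
step 8: x = -17, y = 2
step 9: x = -21, y = 2
step 10: x = -30, y = -5
step 11: x = -25, y = -2
step 12: x = -20, y = 6
This matches the record at every step.

no error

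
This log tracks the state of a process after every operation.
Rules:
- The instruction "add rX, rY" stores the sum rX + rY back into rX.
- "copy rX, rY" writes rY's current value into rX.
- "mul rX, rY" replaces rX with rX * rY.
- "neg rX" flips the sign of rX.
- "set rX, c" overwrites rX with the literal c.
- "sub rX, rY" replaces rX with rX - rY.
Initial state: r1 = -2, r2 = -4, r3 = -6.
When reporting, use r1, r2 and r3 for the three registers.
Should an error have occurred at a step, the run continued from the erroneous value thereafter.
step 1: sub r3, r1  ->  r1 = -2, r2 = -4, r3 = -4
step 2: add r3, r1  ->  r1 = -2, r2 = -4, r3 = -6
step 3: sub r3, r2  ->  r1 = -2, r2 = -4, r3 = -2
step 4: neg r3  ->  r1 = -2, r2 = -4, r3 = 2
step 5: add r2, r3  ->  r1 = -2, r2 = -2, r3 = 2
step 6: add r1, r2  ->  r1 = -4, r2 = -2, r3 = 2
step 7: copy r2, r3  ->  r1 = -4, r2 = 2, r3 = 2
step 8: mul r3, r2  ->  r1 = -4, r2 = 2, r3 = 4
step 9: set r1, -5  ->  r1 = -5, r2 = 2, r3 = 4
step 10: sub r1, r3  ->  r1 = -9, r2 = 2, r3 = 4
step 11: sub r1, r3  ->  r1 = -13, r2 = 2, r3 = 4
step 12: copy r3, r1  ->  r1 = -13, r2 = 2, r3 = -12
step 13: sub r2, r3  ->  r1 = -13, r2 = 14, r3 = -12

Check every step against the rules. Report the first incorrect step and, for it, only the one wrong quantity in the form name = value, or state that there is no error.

Step 1: r3 = -6 - -2 = -4 — in agreement.
Step 2: r3 = -4 + -2 = -6 — verified.
Step 3: r3 = -6 - -4 = -2 — checks out.
Step 4: r3 = -(-2) = 2 — consistent with the log.
Step 5: r2 = -4 + 2 = -2 — same as recorded.
Step 6: r1 = -2 + -2 = -4 — exactly as logged.
Step 7: r2 = 2 — in agreement.
Step 8: r3 = 2 * 2 = 4 — no discrepancy.
Step 9: r1 = -5 — no discrepancy.
Step 10: r1 = -5 - 4 = -9 — agrees with the log.
Step 11: r1 = -9 - 4 = -13 — checks out.
Step 12: r3 = -13 — not what was recorded.
Conclusion: step 12 carries the first error; the entry should be r3 = -13.

step 12, r3 = -13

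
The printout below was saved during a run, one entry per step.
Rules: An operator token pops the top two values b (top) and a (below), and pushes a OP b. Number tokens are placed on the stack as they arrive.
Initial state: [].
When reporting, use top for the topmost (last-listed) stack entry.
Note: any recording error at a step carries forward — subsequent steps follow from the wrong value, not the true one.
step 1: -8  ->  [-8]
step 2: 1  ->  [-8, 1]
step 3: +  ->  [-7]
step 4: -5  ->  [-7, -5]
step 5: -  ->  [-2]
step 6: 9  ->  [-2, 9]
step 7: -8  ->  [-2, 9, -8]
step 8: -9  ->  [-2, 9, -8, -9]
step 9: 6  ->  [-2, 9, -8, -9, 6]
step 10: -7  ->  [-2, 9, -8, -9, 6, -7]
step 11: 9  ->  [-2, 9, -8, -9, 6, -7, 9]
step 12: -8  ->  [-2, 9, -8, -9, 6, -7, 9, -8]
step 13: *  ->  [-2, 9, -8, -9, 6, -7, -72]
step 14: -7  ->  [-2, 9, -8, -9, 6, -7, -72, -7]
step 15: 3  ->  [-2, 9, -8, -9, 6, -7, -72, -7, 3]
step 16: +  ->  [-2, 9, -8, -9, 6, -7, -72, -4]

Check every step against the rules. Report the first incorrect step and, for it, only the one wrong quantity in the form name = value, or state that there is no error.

no error

Recomputing the run from the initial state:
step 1: [-8]
step 2: [-8, 1]
step 3: [-7]
step 4: [-7, -5]
step 5: [-2]
step 6: [-2, 9]
step 7: [-2, 9, -8]
step 8: [-2, 9, -8, -9]
step 9: [-2, 9, -8, -9, 6]
step 10: [-2, 9, -8, -9, 6, -7]
step 11: [-2, 9, -8, -9, 6, -7, 9]
step 12: [-2, 9, -8, -9, 6, -7, 9, -8]
step 13: [-2, 9, -8, -9, 6, -7, -72]
step 14: [-2, 9, -8, -9, 6, -7, -72, -7]
step 15: [-2, 9, -8, -9, 6, -7, -72, -7, 3]
step 16: [-2, 9, -8, -9, 6, -7, -72, -4]
This matches the printout at every step.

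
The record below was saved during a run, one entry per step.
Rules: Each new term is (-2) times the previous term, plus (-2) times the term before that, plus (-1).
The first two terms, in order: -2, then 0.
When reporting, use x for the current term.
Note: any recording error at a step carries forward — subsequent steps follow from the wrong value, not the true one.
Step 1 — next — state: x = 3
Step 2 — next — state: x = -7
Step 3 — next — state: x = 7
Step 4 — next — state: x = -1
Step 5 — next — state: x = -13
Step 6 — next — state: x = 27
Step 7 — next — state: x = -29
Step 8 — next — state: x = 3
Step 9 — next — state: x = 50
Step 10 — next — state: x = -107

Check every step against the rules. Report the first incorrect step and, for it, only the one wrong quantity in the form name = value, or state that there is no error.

step 9, x = 51

step 1: x = -2*(0) + (-2)*(-2) + (-1) = 3 -> confirmed correct
step 2: x = -2*(3) + (-2)*(0) + (-1) = -7 -> consistent with the record
step 3: x = -2*(-7) + (-2)*(3) + (-1) = 7 -> verified
step 4: x = -2*(7) + (-2)*(-7) + (-1) = -1 -> same as recorded
step 5: x = -2*(-1) + (-2)*(7) + (-1) = -13 -> same as recorded
step 6: x = -2*(-13) + (-2)*(-1) + (-1) = 27 -> confirmed correct
step 7: x = -2*(27) + (-2)*(-13) + (-1) = -29 -> verified
step 8: x = -2*(-29) + (-2)*(27) + (-1) = 3 -> no discrepancy
step 9: x = -2*(3) + (-2)*(-29) + (-1) = 51 -> the record disagrees here
The earliest wrong entry is at step 9: it should read x = 51.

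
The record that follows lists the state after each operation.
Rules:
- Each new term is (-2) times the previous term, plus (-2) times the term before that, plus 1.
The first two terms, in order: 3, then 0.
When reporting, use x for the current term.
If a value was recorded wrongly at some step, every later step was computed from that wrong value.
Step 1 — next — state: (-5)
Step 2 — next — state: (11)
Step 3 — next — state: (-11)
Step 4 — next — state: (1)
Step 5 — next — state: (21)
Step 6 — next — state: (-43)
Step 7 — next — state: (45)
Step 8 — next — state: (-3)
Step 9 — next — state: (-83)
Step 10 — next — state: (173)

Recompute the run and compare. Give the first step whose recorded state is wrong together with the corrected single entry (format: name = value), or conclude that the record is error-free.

no error

Recomputing the run from the initial state:
step 1: x = -5
step 2: x = 11
step 3: x = -11
step 4: x = 1
step 5: x = 21
step 6: x = -43
step 7: x = 45
step 8: x = -3
step 9: x = -83
step 10: x = 173
This matches the record at every step.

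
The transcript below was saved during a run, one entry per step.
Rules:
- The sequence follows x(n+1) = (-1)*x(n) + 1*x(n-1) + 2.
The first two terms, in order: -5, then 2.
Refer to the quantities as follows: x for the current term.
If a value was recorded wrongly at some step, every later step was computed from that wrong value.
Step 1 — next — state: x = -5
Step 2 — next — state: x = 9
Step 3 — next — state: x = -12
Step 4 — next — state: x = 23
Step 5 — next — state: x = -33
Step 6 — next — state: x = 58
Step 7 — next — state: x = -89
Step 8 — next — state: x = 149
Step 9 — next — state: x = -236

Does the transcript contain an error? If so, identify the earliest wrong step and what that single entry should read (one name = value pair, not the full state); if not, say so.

no error

Recomputing the run from the initial state:
step 1: x = -5
step 2: x = 9
step 3: x = -12
step 4: x = 23
step 5: x = -33
step 6: x = 58
step 7: x = -89
step 8: x = 149
step 9: x = -236
This matches the transcript at every step.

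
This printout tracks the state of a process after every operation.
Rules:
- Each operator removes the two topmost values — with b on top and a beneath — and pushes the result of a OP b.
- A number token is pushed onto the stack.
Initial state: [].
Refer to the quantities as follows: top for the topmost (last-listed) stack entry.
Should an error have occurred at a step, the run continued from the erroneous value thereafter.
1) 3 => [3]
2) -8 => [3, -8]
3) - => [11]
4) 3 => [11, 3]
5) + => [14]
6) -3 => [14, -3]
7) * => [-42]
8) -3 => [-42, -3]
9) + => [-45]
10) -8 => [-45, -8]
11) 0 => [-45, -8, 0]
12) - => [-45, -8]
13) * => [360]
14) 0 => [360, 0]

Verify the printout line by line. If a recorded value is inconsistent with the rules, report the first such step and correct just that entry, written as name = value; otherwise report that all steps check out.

no error

Step 1: push 3: top = 3 — verified.
Step 2: push -8: top = -8 — confirmed correct.
Step 3: 3 - -8 = 11 — same as recorded.
Step 4: push 3: top = 3 — no discrepancy.
Step 5: 11 + 3 = 14 — exactly as logged.
Step 6: push -3: top = -3 — matches.
Step 7: 14 * -3 = -42 — no discrepancy.
Step 8: push -3: top = -3 — confirmed correct.
Step 9: -42 + -3 = -45 — checks out.
Step 10: push -8: top = -8 — no discrepancy.
Step 11: push 0: top = 0 — exactly as logged.
Step 12: -8 - 0 = -8 — same as recorded.
Step 13: -45 * -8 = 360 — exactly as logged.
Step 14: push 0: top = 0 — consistent with the printout.
All steps check out; nothing to correct.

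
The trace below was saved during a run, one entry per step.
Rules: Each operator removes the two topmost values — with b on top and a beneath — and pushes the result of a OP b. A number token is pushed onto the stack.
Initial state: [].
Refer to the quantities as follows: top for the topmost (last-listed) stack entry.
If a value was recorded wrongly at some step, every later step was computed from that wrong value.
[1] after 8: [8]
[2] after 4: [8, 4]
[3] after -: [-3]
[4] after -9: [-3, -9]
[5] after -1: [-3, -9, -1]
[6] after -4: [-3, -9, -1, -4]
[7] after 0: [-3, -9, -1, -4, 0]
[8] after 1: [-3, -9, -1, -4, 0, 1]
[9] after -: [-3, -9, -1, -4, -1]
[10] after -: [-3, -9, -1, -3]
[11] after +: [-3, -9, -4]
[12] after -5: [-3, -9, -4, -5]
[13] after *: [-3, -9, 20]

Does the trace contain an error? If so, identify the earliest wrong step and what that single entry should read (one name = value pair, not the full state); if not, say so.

step 3, top = 4

Recomputing the run from the initial state:
step 1: [8]
step 2: [8, 4]
step 3: [4]
step 4: [4, -9]
step 5: [4, -9, -1]
step 6: [4, -9, -1, -4]
step 7: [4, -9, -1, -4, 0]
step 8: [4, -9, -1, -4, 0, 1]
step 9: [4, -9, -1, -4, -1]
step 10: [4, -9, -1, -3]
step 11: [4, -9, -4]
step 12: [4, -9, -4, -5]
step 13: [4, -9, 20]
The first disagreement with the trace is at step 3, where the value should be top = 4.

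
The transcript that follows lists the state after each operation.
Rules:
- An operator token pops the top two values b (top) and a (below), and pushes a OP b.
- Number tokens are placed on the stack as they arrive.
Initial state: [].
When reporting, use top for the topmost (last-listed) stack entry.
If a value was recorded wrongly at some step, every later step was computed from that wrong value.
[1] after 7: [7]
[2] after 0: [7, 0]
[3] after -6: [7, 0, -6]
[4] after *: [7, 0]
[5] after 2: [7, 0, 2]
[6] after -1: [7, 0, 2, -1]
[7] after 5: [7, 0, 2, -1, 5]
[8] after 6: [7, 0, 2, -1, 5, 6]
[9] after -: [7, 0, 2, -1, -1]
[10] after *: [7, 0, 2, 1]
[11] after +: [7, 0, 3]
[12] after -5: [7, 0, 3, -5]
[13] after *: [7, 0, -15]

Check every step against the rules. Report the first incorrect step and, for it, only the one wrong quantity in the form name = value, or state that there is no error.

no error

Recomputing the run from the initial state:
step 1: [7]
step 2: [7, 0]
step 3: [7, 0, -6]
step 4: [7, 0]
step 5: [7, 0, 2]
step 6: [7, 0, 2, -1]
step 7: [7, 0, 2, -1, 5]
step 8: [7, 0, 2, -1, 5, 6]
step 9: [7, 0, 2, -1, -1]
step 10: [7, 0, 2, 1]
step 11: [7, 0, 3]
step 12: [7, 0, 3, -5]
step 13: [7, 0, -15]
This matches the transcript at every step.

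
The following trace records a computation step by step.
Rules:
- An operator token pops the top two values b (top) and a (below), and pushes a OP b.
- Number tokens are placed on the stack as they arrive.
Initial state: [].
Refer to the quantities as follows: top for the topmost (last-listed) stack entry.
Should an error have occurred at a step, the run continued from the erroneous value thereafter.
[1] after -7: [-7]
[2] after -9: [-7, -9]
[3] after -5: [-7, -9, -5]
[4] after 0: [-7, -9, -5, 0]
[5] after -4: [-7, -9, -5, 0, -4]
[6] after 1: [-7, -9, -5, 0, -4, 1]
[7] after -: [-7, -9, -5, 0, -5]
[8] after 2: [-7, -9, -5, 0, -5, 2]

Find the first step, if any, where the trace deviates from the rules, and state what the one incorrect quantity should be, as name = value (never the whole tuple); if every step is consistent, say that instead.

Recomputing the run from the initial state:
step 1: [-7]
step 2: [-7, -9]
step 3: [-7, -9, -5]
step 4: [-7, -9, -5, 0]
step 5: [-7, -9, -5, 0, -4]
step 6: [-7, -9, -5, 0, -4, 1]
step 7: [-7, -9, -5, 0, -5]
step 8: [-7, -9, -5, 0, -5, 2]
This matches the trace at every step.

no error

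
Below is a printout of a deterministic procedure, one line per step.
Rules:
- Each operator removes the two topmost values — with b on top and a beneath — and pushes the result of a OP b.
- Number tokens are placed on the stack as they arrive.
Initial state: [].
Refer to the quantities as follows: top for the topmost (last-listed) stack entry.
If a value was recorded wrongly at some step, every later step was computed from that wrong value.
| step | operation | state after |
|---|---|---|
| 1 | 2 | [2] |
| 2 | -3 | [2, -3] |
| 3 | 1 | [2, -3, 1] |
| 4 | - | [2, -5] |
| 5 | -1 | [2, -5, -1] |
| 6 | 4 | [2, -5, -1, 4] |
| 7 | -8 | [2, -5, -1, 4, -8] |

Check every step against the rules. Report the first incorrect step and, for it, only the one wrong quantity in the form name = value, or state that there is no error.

1. push 2: top = 2 (consistent with the printout)
2. push -3: top = -3 (verified)
3. push 1: top = 1 (no discrepancy)
4. -3 - 1 = -4 (a discrepancy with the printout)
So the first discrepancy is step 4, where the right value is top = -4.

step 4, top = -4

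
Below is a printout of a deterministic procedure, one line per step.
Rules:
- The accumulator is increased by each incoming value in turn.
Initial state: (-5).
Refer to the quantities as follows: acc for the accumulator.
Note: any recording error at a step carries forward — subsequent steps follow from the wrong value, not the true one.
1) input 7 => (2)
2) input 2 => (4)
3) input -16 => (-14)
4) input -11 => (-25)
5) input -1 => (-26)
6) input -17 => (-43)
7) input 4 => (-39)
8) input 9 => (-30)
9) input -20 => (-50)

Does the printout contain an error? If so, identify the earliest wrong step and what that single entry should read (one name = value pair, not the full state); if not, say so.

step 3, acc = -12

Recomputing the run from the initial state:
step 1: acc = 2
step 2: acc = 4
step 3: acc = -12
step 4: acc = -23
step 5: acc = -24
step 6: acc = -41
step 7: acc = -37
step 8: acc = -28
step 9: acc = -48
The first disagreement with the printout is at step 3, where the value should be acc = -12.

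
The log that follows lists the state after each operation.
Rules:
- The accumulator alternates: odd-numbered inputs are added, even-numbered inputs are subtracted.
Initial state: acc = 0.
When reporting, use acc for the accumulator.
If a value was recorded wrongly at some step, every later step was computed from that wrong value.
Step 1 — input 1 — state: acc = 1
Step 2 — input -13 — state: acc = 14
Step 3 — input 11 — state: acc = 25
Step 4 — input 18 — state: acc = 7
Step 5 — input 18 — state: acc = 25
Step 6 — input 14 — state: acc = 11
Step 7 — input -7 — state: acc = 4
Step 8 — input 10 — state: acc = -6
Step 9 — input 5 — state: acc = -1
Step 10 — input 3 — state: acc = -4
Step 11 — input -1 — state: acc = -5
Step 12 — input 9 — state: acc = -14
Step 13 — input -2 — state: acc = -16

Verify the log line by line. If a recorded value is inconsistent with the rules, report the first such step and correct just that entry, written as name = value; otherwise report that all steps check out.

Recomputing the run from the initial state:
step 1: acc = 1
step 2: acc = 14
step 3: acc = 25
step 4: acc = 7
step 5: acc = 25
step 6: acc = 11
step 7: acc = 4
step 8: acc = -6
step 9: acc = -1
step 10: acc = -4
step 11: acc = -5
step 12: acc = -14
step 13: acc = -16
This matches the log at every step.

no error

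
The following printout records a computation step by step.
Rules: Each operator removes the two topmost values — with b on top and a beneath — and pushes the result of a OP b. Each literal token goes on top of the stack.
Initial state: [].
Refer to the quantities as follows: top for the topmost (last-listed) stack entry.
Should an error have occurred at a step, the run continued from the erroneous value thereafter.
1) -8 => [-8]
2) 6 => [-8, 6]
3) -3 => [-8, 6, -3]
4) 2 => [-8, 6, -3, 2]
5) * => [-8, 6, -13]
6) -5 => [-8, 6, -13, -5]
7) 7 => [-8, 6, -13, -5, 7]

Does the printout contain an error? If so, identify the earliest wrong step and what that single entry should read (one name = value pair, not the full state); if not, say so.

Recomputing the run from the initial state:
step 1: [-8]
step 2: [-8, 6]
step 3: [-8, 6, -3]
step 4: [-8, 6, -3, 2]
step 5: [-8, 6, -6]
step 6: [-8, 6, -6, -5]
step 7: [-8, 6, -6, -5, 7]
The first disagreement with the printout is at step 5, where the value should be top = -6.

step 5, top = -6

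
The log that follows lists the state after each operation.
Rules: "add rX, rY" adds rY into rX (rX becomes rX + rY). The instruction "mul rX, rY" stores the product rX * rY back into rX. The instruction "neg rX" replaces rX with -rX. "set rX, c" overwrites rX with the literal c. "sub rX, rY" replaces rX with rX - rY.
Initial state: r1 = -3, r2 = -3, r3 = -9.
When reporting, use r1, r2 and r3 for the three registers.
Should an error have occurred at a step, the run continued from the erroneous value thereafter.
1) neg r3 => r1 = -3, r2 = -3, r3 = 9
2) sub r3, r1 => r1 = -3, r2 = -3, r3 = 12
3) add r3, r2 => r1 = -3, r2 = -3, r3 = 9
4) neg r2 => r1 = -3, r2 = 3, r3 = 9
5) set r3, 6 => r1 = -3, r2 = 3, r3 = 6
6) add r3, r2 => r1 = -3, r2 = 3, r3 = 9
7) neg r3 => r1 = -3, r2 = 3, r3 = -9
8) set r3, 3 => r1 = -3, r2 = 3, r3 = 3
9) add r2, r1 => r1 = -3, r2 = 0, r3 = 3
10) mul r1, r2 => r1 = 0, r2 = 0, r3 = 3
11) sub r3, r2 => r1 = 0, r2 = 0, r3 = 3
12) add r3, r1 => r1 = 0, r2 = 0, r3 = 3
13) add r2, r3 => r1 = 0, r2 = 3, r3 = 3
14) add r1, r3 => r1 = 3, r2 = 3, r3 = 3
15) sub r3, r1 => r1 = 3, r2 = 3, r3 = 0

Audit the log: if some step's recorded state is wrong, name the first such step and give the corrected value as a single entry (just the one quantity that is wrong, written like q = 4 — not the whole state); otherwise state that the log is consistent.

no error

Step 1: r3 = -(-9) = 9 — consistent with the log.
Step 2: r3 = 9 - -3 = 12 — no discrepancy.
Step 3: r3 = 12 + -3 = 9 — same as recorded.
Step 4: r2 = -(-3) = 3 — agrees with the log.
Step 5: r3 = 6 — no discrepancy.
Step 6: r3 = 6 + 3 = 9 — in agreement.
Step 7: r3 = -(9) = -9 — confirmed correct.
Step 8: r3 = 3 — matches.
Step 9: r2 = 3 + -3 = 0 — verified.
Step 10: r1 = -3 * 0 = 0 — exactly as logged.
Step 11: r3 = 3 - 0 = 3 — exactly as logged.
Step 12: r3 = 3 + 0 = 3 — exactly as logged.
Step 13: r2 = 0 + 3 = 3 — exactly as logged.
Step 14: r1 = 0 + 3 = 3 — agrees with the log.
Step 15: r3 = 3 - 3 = 0 — consistent with the log.
The whole run recomputes cleanly — no discrepancies.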